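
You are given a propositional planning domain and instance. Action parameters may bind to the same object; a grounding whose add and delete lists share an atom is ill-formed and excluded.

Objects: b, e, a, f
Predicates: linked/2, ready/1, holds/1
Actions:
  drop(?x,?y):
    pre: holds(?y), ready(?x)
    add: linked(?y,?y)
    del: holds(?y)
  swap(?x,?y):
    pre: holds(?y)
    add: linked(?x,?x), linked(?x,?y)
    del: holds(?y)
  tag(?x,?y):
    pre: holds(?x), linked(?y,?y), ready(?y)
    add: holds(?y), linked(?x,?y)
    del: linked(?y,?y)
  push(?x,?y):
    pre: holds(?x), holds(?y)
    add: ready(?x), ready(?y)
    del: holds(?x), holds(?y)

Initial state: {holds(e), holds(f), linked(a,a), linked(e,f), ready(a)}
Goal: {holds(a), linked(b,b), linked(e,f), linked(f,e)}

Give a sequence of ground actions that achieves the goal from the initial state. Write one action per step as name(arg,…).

swap(b,f); tag(e,a); swap(f,e)

1. swap(b,f)  →  {holds(e), linked(a,a), linked(b,b), linked(b,f), linked(e,f), ready(a)}
2. tag(e,a)  →  {holds(a), holds(e), linked(b,b), linked(b,f), linked(e,a), linked(e,f), ready(a)}
3. swap(f,e)  →  {holds(a), linked(b,b), linked(b,f), linked(e,a), linked(e,f), linked(f,e), linked(f,f), ready(a)}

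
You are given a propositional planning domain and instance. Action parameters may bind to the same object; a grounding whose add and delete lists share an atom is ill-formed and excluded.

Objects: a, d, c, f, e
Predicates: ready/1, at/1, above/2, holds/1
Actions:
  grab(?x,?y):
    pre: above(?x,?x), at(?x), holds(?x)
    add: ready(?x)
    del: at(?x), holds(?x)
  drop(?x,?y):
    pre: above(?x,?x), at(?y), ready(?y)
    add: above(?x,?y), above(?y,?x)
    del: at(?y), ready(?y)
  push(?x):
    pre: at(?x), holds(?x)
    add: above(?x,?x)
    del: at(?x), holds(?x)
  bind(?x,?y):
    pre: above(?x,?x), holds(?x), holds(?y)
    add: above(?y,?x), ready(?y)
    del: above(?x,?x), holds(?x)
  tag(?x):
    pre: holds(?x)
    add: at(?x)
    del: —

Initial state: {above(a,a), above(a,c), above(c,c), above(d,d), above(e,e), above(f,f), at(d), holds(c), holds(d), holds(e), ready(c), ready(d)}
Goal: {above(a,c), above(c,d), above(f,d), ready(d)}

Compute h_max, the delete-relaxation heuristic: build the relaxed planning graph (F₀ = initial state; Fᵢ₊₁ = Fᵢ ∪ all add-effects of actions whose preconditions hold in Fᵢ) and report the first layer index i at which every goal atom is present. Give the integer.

1

F0 = init (12 atoms)
F1 = F0 ∪ {above(a,d), above(c,d), above(c,e), above(d,a), above(d,c), above(d,e), above(d,f), above(e,c), above(e,d), above(f,d), at(c), at(e), ready(e)}  (25 atoms)
goal ⊆ F1  ⇒  h_max = 1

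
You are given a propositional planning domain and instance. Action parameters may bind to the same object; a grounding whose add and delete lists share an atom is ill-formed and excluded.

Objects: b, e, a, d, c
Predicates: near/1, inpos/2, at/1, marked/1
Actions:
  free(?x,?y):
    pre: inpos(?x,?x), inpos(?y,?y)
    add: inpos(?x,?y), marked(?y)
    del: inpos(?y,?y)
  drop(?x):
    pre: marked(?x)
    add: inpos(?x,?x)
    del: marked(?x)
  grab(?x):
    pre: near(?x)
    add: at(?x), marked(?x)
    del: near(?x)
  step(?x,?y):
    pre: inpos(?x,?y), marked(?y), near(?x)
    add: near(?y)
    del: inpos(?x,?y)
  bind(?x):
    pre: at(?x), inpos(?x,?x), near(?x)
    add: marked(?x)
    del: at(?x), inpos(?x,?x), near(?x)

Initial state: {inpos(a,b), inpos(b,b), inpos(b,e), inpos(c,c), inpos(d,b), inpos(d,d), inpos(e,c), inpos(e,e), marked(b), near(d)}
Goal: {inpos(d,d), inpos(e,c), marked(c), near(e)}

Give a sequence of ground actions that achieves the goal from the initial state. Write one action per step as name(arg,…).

1. free(b,c)  →  {inpos(a,b), inpos(b,b), inpos(b,c), inpos(b,e), inpos(d,b), inpos(d,d), inpos(e,c), inpos(e,e), marked(b), marked(c), near(d)}
2. free(d,e)  →  {inpos(a,b), inpos(b,b), inpos(b,c), inpos(b,e), inpos(d,b), inpos(d,d), inpos(d,e), inpos(e,c), marked(b), marked(c), marked(e), near(d)}
3. step(d,e)  →  {inpos(a,b), inpos(b,b), inpos(b,c), inpos(b,e), inpos(d,b), inpos(d,d), inpos(e,c), marked(b), marked(c), marked(e), near(d), near(e)}

free(b,c); free(d,e); step(d,e)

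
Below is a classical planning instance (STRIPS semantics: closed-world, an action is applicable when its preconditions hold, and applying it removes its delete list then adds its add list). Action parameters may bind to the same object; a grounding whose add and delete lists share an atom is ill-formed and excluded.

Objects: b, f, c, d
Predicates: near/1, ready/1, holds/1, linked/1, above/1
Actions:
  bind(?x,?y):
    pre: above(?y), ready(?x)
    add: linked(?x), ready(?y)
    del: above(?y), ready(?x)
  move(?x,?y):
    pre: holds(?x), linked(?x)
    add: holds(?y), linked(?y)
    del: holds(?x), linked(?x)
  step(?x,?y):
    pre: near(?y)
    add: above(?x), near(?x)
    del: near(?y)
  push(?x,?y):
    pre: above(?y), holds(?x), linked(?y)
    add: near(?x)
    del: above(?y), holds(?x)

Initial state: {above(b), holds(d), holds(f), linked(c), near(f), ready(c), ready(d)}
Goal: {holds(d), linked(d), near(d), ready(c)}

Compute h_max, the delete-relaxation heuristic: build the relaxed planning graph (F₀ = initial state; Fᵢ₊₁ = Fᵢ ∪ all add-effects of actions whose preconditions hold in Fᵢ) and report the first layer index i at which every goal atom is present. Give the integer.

F0 = init (7 atoms)
F1 = F0 ∪ {above(c), above(d), linked(d), near(b), near(c), near(d), ready(b)}  (14 atoms)
goal ⊆ F1  ⇒  h_max = 1

1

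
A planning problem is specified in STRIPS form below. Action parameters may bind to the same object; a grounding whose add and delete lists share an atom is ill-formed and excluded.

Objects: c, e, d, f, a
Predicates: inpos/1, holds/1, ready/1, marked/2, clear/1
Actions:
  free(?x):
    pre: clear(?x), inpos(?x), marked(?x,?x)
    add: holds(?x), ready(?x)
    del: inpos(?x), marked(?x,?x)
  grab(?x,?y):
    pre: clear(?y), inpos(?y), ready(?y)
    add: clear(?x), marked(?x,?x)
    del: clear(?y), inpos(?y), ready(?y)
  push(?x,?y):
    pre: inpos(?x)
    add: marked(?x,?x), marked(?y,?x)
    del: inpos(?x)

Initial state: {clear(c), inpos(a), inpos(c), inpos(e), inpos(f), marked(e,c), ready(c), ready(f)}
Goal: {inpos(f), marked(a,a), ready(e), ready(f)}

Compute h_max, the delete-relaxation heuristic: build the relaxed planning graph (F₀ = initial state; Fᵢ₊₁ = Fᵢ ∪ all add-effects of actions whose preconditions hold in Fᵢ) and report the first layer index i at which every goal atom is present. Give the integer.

2

F0 = init (8 atoms)
F1 = F0 ∪ {clear(a), clear(d), clear(e), clear(f), marked(a,a), marked(a,c), marked(a,e), marked(a,f), marked(c,a), marked(c,c), marked(c,e), marked(c,f), marked(d,a), marked(d,c), marked(d,d), marked(d,e), marked(d,f), marked(e,a), marked(e,e), marked(e,f), marked(f,a), marked(f,c), marked(f,e), marked(f,f)}  (32 atoms)
F2 = F1 ∪ {holds(a), holds(c), holds(e), holds(f), ready(a), ready(e)}  (38 atoms)
goal ⊆ F2  ⇒  h_max = 2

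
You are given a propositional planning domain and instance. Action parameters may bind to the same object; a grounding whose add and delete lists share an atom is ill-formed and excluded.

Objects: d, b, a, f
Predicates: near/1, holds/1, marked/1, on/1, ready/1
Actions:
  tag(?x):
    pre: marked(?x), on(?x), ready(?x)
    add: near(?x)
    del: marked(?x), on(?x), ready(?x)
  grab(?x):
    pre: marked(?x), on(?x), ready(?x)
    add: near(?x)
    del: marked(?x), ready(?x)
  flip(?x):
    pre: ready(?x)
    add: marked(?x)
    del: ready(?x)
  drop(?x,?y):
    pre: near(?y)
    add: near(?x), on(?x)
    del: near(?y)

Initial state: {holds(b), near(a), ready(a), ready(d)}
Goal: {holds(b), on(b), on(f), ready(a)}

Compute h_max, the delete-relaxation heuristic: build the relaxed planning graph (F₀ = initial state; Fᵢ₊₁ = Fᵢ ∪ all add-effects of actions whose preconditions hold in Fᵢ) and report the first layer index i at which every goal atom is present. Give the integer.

F0 = init (4 atoms)
F1 = F0 ∪ {marked(a), marked(d), near(b), near(d), near(f), on(b), on(d), on(f)}  (12 atoms)
goal ⊆ F1  ⇒  h_max = 1

1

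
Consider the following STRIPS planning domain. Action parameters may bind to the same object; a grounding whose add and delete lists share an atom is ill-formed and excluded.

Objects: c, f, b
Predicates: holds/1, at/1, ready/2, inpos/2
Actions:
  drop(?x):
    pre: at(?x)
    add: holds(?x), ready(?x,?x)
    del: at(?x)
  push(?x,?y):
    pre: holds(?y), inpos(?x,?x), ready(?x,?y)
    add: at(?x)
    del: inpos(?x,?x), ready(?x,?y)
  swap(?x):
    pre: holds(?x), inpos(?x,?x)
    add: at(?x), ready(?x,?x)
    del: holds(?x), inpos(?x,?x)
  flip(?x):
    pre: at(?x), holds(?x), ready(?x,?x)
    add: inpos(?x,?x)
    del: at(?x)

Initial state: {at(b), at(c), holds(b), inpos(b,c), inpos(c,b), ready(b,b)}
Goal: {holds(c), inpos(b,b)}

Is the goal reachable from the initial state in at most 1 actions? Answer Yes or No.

No

1. drop(c)  →  {at(b), holds(b), holds(c), inpos(b,c), inpos(c,b), ready(b,b), ready(c,c)}
2. flip(b)  →  {holds(b), holds(c), inpos(b,b), inpos(b,c), inpos(c,b), ready(b,b), ready(c,c)}
optimal plan length = 2; 2 > 1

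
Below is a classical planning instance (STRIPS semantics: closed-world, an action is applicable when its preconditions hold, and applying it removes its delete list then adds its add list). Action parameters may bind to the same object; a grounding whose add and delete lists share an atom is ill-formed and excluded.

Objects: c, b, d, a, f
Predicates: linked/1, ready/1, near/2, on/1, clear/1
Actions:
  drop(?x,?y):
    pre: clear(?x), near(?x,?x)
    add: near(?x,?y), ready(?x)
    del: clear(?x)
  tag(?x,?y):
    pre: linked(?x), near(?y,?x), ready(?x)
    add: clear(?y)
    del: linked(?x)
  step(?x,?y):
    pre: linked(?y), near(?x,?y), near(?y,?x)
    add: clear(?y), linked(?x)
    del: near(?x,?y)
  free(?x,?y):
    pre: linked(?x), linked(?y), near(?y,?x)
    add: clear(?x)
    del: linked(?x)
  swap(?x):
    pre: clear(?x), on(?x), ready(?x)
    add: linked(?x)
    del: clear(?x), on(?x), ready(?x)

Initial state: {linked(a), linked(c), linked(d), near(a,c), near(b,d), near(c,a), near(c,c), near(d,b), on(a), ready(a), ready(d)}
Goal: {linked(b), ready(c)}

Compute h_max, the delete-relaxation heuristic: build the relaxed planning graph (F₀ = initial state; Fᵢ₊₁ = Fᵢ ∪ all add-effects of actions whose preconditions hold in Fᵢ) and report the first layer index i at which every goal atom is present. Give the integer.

F0 = init (11 atoms)
F1 = F0 ∪ {clear(a), clear(b), clear(c), clear(d), linked(b)}  (16 atoms)
F2 = F1 ∪ {near(c,b), near(c,d), near(c,f), ready(c)}  (20 atoms)
goal ⊆ F2  ⇒  h_max = 2

2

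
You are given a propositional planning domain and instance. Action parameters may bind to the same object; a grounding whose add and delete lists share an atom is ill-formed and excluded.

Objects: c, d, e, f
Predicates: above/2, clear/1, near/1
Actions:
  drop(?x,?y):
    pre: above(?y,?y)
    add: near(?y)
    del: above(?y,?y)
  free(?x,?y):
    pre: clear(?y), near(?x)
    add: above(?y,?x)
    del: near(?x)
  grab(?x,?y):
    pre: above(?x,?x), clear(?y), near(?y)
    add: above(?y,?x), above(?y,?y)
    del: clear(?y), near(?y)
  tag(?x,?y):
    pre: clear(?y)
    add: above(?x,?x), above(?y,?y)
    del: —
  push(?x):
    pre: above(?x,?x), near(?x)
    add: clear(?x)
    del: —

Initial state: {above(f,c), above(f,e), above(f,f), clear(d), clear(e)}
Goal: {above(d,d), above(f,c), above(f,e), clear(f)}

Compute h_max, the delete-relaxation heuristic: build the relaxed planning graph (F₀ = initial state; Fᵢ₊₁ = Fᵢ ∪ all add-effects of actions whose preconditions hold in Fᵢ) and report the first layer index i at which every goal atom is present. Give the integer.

2

F0 = init (5 atoms)
F1 = F0 ∪ {above(c,c), above(d,d), above(e,e), near(f)}  (9 atoms)
F2 = F1 ∪ {above(d,f), above(e,f), clear(f), near(c), near(d), near(e)}  (15 atoms)
goal ⊆ F2  ⇒  h_max = 2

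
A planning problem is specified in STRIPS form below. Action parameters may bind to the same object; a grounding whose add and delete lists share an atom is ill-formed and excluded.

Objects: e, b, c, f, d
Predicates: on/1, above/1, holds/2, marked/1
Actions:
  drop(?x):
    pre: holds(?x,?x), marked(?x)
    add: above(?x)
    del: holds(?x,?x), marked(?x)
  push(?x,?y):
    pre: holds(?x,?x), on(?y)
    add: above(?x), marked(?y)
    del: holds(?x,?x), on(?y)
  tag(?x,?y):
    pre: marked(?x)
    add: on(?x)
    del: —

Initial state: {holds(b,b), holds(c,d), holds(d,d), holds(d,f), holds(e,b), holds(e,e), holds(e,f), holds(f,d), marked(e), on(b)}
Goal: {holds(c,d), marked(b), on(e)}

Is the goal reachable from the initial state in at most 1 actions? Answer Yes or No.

No

1. push(e,b)  →  {above(e), holds(b,b), holds(c,d), holds(d,d), holds(d,f), holds(e,b), holds(e,f), holds(f,d), marked(b), marked(e)}
2. tag(e,e)  →  {above(e), holds(b,b), holds(c,d), holds(d,d), holds(d,f), holds(e,b), holds(e,f), holds(f,d), marked(b), marked(e), on(e)}
optimal plan length = 2; 2 > 1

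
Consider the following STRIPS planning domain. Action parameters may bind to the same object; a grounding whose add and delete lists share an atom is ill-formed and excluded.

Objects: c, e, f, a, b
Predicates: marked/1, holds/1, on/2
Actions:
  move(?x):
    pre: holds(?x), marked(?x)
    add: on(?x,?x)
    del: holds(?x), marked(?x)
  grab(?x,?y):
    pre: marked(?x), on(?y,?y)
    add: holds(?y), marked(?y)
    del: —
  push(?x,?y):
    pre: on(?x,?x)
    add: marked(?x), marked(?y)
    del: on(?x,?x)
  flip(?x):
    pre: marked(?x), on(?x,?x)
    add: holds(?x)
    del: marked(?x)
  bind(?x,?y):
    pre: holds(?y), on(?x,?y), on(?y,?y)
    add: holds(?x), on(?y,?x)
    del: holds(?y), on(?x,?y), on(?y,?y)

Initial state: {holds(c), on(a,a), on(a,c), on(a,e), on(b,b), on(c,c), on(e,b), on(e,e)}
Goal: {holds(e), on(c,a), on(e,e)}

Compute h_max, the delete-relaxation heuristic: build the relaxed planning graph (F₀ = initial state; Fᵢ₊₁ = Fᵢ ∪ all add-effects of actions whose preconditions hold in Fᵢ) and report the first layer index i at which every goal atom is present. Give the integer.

F0 = init (8 atoms)
F1 = F0 ∪ {holds(a), marked(a), marked(b), marked(c), marked(e), marked(f), on(c,a)}  (15 atoms)
F2 = F1 ∪ {holds(b), holds(e)}  (17 atoms)
goal ⊆ F2  ⇒  h_max = 2

2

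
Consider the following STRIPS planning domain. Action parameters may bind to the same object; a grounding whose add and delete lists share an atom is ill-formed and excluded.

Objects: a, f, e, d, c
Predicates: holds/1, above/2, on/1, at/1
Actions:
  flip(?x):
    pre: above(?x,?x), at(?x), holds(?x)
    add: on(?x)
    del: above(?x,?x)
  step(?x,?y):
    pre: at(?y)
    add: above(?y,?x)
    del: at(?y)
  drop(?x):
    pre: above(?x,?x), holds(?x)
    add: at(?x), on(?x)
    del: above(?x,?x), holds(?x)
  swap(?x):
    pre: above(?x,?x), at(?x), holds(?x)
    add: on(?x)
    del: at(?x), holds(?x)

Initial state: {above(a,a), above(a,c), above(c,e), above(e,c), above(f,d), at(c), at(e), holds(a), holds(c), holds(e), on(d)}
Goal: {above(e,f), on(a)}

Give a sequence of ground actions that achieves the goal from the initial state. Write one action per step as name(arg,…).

1. step(f,e)  →  {above(a,a), above(a,c), above(c,e), above(e,c), above(e,f), above(f,d), at(c), holds(a), holds(c), holds(e), on(d)}
2. drop(a)  →  {above(a,c), above(c,e), above(e,c), above(e,f), above(f,d), at(a), at(c), holds(c), holds(e), on(a), on(d)}

step(f,e); drop(a)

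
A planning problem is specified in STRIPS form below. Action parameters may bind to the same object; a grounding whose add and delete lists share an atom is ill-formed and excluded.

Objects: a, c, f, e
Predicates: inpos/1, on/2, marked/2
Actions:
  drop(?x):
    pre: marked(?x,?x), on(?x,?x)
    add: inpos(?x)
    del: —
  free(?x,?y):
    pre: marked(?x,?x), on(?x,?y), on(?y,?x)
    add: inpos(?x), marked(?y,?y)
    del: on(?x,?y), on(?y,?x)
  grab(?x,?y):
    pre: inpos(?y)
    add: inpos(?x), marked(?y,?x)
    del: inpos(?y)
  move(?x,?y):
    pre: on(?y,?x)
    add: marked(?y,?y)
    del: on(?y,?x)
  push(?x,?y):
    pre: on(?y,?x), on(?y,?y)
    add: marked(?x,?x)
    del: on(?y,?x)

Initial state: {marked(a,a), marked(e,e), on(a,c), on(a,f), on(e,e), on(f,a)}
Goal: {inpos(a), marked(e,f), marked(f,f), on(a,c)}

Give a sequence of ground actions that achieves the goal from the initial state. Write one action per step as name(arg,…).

1. drop(e)  →  {inpos(e), marked(a,a), marked(e,e), on(a,c), on(a,f), on(e,e), on(f,a)}
2. free(a,f)  →  {inpos(a), inpos(e), marked(a,a), marked(e,e), marked(f,f), on(a,c), on(e,e)}
3. grab(f,e)  →  {inpos(a), inpos(f), marked(a,a), marked(e,e), marked(e,f), marked(f,f), on(a,c), on(e,e)}

drop(e); free(a,f); grab(f,e)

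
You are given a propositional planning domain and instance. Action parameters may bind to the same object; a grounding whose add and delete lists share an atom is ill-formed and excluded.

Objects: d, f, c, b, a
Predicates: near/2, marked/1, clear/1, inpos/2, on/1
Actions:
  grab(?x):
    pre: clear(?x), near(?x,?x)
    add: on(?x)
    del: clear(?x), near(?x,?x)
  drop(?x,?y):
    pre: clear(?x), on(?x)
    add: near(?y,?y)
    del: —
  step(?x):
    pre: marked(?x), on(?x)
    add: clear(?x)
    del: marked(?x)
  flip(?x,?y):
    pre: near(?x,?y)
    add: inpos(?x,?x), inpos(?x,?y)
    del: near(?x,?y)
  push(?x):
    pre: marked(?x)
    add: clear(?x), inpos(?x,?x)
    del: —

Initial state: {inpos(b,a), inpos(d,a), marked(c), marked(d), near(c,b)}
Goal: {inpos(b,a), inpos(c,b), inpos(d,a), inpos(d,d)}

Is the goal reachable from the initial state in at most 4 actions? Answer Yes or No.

Yes

1. flip(c,b)  →  {inpos(b,a), inpos(c,b), inpos(c,c), inpos(d,a), marked(c), marked(d)}
2. push(d)  →  {clear(d), inpos(b,a), inpos(c,b), inpos(c,c), inpos(d,a), inpos(d,d), marked(c), marked(d)}
optimal plan length = 2; 2 ≤ 4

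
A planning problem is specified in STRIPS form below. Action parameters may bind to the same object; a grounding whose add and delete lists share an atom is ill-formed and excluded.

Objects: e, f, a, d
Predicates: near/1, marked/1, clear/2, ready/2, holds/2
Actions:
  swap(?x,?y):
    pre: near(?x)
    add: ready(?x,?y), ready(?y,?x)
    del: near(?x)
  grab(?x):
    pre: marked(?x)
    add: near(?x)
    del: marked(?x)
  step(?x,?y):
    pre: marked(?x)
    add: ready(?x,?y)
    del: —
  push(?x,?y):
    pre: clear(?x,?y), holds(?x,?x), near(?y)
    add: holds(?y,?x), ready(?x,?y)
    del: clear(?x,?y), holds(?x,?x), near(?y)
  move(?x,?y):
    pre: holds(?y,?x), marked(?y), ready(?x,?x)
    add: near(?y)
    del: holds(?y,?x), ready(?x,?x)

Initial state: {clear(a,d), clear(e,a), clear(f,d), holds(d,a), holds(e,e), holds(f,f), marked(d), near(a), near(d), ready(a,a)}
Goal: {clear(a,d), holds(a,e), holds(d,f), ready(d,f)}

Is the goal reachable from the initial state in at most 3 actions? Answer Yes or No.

Yes

1. step(d,f)  →  {clear(a,d), clear(e,a), clear(f,d), holds(d,a), holds(e,e), holds(f,f), marked(d), near(a), near(d), ready(a,a), ready(d,f)}
2. push(e,a)  →  {clear(a,d), clear(f,d), holds(a,e), holds(d,a), holds(f,f), marked(d), near(d), ready(a,a), ready(d,f), ready(e,a)}
3. push(f,d)  →  {clear(a,d), holds(a,e), holds(d,a), holds(d,f), marked(d), ready(a,a), ready(d,f), ready(e,a), ready(f,d)}
optimal plan length = 3; 3 ≤ 3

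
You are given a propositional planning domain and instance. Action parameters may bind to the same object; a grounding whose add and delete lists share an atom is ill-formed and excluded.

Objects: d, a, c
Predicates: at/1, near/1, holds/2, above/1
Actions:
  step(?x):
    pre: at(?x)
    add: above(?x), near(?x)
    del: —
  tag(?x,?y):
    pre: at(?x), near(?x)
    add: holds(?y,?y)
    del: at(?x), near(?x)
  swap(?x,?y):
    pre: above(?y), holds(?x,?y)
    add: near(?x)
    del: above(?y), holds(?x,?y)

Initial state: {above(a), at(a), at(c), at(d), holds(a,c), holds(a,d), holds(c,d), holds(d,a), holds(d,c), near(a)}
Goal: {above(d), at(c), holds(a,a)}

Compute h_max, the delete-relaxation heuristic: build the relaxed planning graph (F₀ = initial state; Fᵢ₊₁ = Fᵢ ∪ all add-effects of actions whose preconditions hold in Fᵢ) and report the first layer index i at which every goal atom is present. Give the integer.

1

F0 = init (10 atoms)
F1 = F0 ∪ {above(c), above(d), holds(a,a), holds(c,c), holds(d,d), near(c), near(d)}  (17 atoms)
goal ⊆ F1  ⇒  h_max = 1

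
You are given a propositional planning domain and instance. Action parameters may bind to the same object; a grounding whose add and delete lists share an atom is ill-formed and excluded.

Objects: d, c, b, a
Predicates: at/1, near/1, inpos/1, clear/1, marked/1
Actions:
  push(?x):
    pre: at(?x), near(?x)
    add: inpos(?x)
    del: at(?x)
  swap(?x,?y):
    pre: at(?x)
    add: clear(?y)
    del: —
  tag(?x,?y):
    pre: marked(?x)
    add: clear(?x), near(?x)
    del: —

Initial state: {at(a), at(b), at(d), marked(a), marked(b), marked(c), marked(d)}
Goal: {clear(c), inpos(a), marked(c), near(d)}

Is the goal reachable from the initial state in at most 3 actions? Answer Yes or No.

No

1. swap(d,c)  →  {at(a), at(b), at(d), clear(c), marked(a), marked(b), marked(c), marked(d)}
2. tag(d,d)  →  {at(a), at(b), at(d), clear(c), clear(d), marked(a), marked(b), marked(c), marked(d), near(d)}
3. tag(a,d)  →  {at(a), at(b), at(d), clear(a), clear(c), clear(d), marked(a), marked(b), marked(c), marked(d), near(a), near(d)}
4. push(a)  →  {at(b), at(d), clear(a), clear(c), clear(d), inpos(a), marked(a), marked(b), marked(c), marked(d), near(a), near(d)}
optimal plan length = 4; 4 > 3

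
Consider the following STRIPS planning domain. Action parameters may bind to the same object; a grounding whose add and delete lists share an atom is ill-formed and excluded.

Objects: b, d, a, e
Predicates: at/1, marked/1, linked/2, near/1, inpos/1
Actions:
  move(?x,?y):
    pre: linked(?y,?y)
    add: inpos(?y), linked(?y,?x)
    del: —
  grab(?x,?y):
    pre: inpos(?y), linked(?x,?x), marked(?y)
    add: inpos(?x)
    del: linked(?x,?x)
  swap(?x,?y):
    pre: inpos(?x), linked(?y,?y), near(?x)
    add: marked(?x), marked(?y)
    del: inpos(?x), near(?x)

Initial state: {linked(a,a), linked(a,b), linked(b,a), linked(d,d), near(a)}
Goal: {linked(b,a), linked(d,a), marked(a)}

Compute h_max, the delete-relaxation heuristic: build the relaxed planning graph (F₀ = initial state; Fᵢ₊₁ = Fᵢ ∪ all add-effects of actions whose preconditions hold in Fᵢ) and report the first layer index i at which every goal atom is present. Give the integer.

F0 = init (5 atoms)
F1 = F0 ∪ {inpos(a), inpos(d), linked(a,d), linked(a,e), linked(d,a), linked(d,b), linked(d,e)}  (12 atoms)
F2 = F1 ∪ {marked(a), marked(d)}  (14 atoms)
goal ⊆ F2  ⇒  h_max = 2

2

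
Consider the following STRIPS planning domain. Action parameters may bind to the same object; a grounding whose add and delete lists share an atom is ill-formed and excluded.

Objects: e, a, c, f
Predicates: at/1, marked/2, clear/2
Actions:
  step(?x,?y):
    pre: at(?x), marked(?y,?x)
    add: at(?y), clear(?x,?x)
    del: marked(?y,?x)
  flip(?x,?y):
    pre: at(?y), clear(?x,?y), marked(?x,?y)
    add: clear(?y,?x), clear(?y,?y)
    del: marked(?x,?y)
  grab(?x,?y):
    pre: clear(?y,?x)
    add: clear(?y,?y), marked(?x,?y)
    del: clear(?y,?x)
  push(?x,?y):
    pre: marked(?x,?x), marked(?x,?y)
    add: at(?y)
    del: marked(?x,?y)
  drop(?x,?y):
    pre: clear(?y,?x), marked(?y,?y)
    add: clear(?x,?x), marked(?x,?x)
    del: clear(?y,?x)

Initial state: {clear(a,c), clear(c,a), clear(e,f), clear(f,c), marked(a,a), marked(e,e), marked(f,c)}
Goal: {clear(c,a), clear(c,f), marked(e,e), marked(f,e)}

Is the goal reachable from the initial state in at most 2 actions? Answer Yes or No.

1. grab(f,e)  →  {clear(a,c), clear(c,a), clear(e,e), clear(f,c), marked(a,a), marked(e,e), marked(f,c), marked(f,e)}
2. drop(c,a)  →  {clear(c,a), clear(c,c), clear(e,e), clear(f,c), marked(a,a), marked(c,c), marked(e,e), marked(f,c), marked(f,e)}
3. push(c,c)  →  {at(c), clear(c,a), clear(c,c), clear(e,e), clear(f,c), marked(a,a), marked(e,e), marked(f,c), marked(f,e)}
4. flip(f,c)  →  {at(c), clear(c,a), clear(c,c), clear(c,f), clear(e,e), clear(f,c), marked(a,a), marked(e,e), marked(f,e)}
optimal plan length = 4; 4 > 2

No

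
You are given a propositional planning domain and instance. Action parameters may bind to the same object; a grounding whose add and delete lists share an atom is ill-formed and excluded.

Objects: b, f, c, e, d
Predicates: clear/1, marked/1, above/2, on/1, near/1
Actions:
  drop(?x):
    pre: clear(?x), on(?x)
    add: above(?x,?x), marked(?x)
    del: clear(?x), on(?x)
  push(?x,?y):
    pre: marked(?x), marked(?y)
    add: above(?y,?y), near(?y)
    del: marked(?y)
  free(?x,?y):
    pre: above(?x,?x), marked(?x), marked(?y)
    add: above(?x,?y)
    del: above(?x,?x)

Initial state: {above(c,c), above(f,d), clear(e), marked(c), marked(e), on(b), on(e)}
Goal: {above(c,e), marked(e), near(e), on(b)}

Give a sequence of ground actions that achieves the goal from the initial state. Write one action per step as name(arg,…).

1. push(c,e)  →  {above(c,c), above(e,e), above(f,d), clear(e), marked(c), near(e), on(b), on(e)}
2. drop(e)  →  {above(c,c), above(e,e), above(f,d), marked(c), marked(e), near(e), on(b)}
3. free(c,e)  →  {above(c,e), above(e,e), above(f,d), marked(c), marked(e), near(e), on(b)}

push(c,e); drop(e); free(c,e)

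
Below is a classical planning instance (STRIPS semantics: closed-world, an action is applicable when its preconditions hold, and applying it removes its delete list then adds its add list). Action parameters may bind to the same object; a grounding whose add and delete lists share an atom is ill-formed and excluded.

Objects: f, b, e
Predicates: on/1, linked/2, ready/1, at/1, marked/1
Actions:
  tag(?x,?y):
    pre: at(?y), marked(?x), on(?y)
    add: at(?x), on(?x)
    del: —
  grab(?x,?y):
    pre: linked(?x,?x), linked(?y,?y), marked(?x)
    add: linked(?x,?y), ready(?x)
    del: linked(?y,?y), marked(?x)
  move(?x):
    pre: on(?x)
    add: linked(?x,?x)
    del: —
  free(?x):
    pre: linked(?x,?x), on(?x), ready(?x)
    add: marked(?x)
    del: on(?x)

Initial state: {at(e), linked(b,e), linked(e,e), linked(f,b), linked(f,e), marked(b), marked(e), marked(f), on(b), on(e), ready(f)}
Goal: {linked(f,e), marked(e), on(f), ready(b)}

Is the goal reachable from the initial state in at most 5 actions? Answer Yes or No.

Yes

1. tag(f,e)  →  {at(e), at(f), linked(b,e), linked(e,e), linked(f,b), linked(f,e), marked(b), marked(e), marked(f), on(b), on(e), on(f), ready(f)}
2. move(b)  →  {at(e), at(f), linked(b,b), linked(b,e), linked(e,e), linked(f,b), linked(f,e), marked(b), marked(e), marked(f), on(b), on(e), on(f), ready(f)}
3. grab(b,e)  →  {at(e), at(f), linked(b,b), linked(b,e), linked(f,b), linked(f,e), marked(e), marked(f), on(b), on(e), on(f), ready(b), ready(f)}
optimal plan length = 3; 3 ≤ 5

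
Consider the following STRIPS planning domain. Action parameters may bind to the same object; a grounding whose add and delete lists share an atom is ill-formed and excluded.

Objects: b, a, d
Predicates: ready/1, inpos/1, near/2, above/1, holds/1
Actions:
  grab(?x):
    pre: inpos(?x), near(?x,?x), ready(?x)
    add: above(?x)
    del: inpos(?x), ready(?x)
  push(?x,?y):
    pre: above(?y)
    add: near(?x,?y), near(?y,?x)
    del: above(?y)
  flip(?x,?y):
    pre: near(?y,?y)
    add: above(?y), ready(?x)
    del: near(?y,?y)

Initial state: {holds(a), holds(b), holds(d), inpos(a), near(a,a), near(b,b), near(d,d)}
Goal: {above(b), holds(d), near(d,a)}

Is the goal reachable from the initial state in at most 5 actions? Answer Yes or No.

1. flip(b,b)  →  {above(b), holds(a), holds(b), holds(d), inpos(a), near(a,a), near(d,d), ready(b)}
2. flip(b,a)  →  {above(a), above(b), holds(a), holds(b), holds(d), inpos(a), near(d,d), ready(b)}
3. push(d,a)  →  {above(b), holds(a), holds(b), holds(d), inpos(a), near(a,d), near(d,a), near(d,d), ready(b)}
optimal plan length = 3; 3 ≤ 5

Yes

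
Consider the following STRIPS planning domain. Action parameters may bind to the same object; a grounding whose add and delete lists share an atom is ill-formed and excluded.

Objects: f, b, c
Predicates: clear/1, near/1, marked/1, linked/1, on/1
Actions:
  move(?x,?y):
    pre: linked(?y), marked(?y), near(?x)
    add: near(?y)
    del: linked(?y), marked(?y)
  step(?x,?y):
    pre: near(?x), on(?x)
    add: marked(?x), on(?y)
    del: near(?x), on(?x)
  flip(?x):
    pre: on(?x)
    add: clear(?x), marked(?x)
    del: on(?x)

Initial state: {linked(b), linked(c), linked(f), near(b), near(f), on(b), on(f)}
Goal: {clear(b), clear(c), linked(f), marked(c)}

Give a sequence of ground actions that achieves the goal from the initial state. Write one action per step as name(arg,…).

step(f,c); flip(b); flip(c)

1. step(f,c)  →  {linked(b), linked(c), linked(f), marked(f), near(b), on(b), on(c)}
2. flip(b)  →  {clear(b), linked(b), linked(c), linked(f), marked(b), marked(f), near(b), on(c)}
3. flip(c)  →  {clear(b), clear(c), linked(b), linked(c), linked(f), marked(b), marked(c), marked(f), near(b)}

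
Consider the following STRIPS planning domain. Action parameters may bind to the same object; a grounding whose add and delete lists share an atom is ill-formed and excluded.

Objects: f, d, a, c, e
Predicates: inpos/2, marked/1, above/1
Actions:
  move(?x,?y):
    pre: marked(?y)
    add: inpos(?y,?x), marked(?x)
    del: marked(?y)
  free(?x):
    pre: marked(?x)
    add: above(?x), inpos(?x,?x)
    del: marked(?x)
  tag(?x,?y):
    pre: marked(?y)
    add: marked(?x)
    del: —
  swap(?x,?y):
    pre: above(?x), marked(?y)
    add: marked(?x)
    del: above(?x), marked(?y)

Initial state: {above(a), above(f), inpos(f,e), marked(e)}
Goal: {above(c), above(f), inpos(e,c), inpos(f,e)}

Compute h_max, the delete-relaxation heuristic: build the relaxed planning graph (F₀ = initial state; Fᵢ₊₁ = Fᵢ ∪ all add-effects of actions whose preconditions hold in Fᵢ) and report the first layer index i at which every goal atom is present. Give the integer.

2

F0 = init (4 atoms)
F1 = F0 ∪ {above(e), inpos(e,a), inpos(e,c), inpos(e,d), inpos(e,e), inpos(e,f), marked(a), marked(c), marked(d), marked(f)}  (14 atoms)
F2 = F1 ∪ {above(c), above(d), inpos(a,a), inpos(a,c), inpos(a,d), inpos(a,e), inpos(a,f), inpos(c,a), inpos(c,c), inpos(c,d), inpos(c,e), inpos(c,f), inpos(d,a), inpos(d,c), inpos(d,d), inpos(d,e), inpos(d,f), inpos(f,a), inpos(f,c), inpos(f,d), inpos(f,f)}  (35 atoms)
goal ⊆ F2  ⇒  h_max = 2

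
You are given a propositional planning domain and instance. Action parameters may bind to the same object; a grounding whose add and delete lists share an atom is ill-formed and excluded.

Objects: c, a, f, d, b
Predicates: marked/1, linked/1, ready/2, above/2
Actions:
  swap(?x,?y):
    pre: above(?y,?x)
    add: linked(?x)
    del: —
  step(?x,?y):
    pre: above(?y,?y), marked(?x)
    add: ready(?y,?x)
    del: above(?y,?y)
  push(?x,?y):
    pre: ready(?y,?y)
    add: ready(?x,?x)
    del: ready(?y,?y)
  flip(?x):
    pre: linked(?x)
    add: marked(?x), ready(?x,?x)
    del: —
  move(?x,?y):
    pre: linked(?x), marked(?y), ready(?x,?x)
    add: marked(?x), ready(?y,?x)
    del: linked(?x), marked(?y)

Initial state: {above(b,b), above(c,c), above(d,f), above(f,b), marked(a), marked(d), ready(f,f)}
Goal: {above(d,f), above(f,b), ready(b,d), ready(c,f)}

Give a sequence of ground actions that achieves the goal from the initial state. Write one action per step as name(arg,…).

swap(f,d); step(d,b); flip(f); step(f,c)

1. swap(f,d)  →  {above(b,b), above(c,c), above(d,f), above(f,b), linked(f), marked(a), marked(d), ready(f,f)}
2. step(d,b)  →  {above(c,c), above(d,f), above(f,b), linked(f), marked(a), marked(d), ready(b,d), ready(f,f)}
3. flip(f)  →  {above(c,c), above(d,f), above(f,b), linked(f), marked(a), marked(d), marked(f), ready(b,d), ready(f,f)}
4. step(f,c)  →  {above(d,f), above(f,b), linked(f), marked(a), marked(d), marked(f), ready(b,d), ready(c,f), ready(f,f)}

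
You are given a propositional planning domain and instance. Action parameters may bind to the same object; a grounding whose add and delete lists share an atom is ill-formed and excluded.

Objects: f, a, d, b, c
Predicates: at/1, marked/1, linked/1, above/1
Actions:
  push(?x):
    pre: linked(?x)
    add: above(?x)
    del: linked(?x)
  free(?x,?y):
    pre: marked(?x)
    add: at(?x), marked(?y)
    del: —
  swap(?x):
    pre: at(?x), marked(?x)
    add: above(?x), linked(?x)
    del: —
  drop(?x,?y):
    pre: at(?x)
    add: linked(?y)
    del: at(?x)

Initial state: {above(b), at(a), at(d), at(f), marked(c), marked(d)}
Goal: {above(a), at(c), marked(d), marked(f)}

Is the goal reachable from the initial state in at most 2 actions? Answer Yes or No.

1. free(d,f)  →  {above(b), at(a), at(d), at(f), marked(c), marked(d), marked(f)}
2. free(c,a)  →  {above(b), at(a), at(c), at(d), at(f), marked(a), marked(c), marked(d), marked(f)}
3. swap(a)  →  {above(a), above(b), at(a), at(c), at(d), at(f), linked(a), marked(a), marked(c), marked(d), marked(f)}
optimal plan length = 3; 3 > 2

No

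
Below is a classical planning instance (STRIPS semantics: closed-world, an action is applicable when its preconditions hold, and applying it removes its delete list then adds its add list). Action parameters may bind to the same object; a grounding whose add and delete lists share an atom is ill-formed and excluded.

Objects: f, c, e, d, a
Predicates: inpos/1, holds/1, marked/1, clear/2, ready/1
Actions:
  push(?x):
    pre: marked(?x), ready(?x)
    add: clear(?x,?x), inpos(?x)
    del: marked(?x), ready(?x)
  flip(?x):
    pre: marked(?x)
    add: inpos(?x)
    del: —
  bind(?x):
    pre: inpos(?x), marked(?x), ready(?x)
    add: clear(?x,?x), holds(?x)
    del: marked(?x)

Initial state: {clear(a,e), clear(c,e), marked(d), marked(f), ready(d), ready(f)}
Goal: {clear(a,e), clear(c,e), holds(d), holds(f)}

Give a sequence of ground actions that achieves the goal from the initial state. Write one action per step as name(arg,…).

flip(f); flip(d); bind(f); bind(d)

1. flip(f)  →  {clear(a,e), clear(c,e), inpos(f), marked(d), marked(f), ready(d), ready(f)}
2. flip(d)  →  {clear(a,e), clear(c,e), inpos(d), inpos(f), marked(d), marked(f), ready(d), ready(f)}
3. bind(f)  →  {clear(a,e), clear(c,e), clear(f,f), holds(f), inpos(d), inpos(f), marked(d), ready(d), ready(f)}
4. bind(d)  →  {clear(a,e), clear(c,e), clear(d,d), clear(f,f), holds(d), holds(f), inpos(d), inpos(f), ready(d), ready(f)}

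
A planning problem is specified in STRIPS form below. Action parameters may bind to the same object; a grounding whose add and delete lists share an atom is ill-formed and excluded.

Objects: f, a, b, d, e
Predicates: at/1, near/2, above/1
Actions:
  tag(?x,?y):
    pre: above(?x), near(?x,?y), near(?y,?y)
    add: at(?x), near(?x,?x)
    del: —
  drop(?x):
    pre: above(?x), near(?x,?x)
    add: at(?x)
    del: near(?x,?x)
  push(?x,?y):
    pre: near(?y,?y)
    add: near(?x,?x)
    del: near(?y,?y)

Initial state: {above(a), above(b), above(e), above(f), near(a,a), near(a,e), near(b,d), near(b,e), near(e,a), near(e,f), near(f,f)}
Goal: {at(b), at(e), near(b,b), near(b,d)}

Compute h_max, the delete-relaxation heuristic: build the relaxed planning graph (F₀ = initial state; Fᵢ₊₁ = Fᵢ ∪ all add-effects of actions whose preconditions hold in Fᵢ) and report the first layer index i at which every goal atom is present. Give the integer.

F0 = init (11 atoms)
F1 = F0 ∪ {at(a), at(e), at(f), near(b,b), near(d,d), near(e,e)}  (17 atoms)
F2 = F1 ∪ {at(b)}  (18 atoms)
goal ⊆ F2  ⇒  h_max = 2

2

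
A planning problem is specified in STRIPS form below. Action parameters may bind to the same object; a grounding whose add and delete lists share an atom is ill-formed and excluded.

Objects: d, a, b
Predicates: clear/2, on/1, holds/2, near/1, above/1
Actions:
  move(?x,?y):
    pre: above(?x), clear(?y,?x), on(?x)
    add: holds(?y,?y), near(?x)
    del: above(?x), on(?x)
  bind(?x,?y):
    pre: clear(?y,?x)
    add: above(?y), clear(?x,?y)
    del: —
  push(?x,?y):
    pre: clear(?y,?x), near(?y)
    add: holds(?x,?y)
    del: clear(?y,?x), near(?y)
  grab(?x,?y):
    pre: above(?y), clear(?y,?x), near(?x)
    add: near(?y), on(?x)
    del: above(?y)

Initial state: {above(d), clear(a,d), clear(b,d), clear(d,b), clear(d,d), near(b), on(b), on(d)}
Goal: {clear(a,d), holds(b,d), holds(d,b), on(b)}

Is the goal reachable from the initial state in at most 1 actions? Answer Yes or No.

No

1. move(d,d)  →  {clear(a,d), clear(b,d), clear(d,b), clear(d,d), holds(d,d), near(b), near(d), on(b)}
2. push(d,b)  →  {clear(a,d), clear(d,b), clear(d,d), holds(d,b), holds(d,d), near(d), on(b)}
3. push(b,d)  →  {clear(a,d), clear(d,d), holds(b,d), holds(d,b), holds(d,d), on(b)}
optimal plan length = 3; 3 > 1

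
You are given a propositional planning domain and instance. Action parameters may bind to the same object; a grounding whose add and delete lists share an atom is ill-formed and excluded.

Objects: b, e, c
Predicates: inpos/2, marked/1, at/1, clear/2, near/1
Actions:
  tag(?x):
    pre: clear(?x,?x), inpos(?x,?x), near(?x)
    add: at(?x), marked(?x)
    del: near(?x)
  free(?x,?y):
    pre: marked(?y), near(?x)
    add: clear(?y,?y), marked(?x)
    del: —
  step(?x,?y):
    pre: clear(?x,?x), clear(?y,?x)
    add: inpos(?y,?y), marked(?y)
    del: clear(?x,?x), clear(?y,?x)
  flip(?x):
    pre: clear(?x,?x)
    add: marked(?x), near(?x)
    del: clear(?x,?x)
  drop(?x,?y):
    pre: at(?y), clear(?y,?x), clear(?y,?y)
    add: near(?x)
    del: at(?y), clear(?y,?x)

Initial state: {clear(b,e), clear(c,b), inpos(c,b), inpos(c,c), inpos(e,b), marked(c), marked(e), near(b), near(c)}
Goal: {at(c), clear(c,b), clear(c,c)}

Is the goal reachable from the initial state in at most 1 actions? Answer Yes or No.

1. free(b,c)  →  {clear(b,e), clear(c,b), clear(c,c), inpos(c,b), inpos(c,c), inpos(e,b), marked(b), marked(c), marked(e), near(b), near(c)}
2. tag(c)  →  {at(c), clear(b,e), clear(c,b), clear(c,c), inpos(c,b), inpos(c,c), inpos(e,b), marked(b), marked(c), marked(e), near(b)}
optimal plan length = 2; 2 > 1

No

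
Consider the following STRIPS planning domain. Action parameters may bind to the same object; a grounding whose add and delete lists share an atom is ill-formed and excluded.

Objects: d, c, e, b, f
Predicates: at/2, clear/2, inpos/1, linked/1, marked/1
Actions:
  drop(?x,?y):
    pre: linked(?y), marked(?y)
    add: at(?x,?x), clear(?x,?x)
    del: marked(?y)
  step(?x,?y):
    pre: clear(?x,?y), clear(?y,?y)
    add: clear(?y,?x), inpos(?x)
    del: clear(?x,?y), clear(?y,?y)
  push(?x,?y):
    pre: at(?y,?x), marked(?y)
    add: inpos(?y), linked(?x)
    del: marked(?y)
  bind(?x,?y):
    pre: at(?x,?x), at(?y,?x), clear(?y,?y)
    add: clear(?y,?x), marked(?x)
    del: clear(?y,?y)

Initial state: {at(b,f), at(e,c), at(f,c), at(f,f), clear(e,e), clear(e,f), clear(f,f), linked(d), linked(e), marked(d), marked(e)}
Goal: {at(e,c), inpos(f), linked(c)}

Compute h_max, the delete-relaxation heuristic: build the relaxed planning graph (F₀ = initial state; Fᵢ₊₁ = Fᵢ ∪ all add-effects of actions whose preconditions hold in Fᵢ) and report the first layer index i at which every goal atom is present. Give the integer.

F0 = init (11 atoms)
F1 = F0 ∪ {at(b,b), at(c,c), at(d,d), at(e,e), clear(b,b), clear(c,c), clear(d,d), clear(f,e), inpos(e), linked(c)}  (21 atoms)
F2 = F1 ∪ {clear(b,f), clear(e,c), clear(f,c), inpos(d), inpos(f), marked(c), marked(f)}  (28 atoms)
goal ⊆ F2  ⇒  h_max = 2

2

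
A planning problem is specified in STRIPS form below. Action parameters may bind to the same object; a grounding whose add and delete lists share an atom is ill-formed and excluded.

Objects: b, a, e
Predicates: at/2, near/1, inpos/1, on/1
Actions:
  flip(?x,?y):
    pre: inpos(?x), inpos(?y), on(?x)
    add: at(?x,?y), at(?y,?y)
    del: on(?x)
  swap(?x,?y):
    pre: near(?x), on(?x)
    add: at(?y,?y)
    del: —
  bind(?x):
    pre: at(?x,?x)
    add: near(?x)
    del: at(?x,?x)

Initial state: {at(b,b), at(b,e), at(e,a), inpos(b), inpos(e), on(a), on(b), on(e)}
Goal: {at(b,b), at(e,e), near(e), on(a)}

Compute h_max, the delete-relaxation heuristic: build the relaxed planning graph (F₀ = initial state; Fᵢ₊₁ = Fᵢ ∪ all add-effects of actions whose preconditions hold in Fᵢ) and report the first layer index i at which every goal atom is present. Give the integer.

F0 = init (8 atoms)
F1 = F0 ∪ {at(e,b), at(e,e), near(b)}  (11 atoms)
F2 = F1 ∪ {at(a,a), near(e)}  (13 atoms)
goal ⊆ F2  ⇒  h_max = 2

2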